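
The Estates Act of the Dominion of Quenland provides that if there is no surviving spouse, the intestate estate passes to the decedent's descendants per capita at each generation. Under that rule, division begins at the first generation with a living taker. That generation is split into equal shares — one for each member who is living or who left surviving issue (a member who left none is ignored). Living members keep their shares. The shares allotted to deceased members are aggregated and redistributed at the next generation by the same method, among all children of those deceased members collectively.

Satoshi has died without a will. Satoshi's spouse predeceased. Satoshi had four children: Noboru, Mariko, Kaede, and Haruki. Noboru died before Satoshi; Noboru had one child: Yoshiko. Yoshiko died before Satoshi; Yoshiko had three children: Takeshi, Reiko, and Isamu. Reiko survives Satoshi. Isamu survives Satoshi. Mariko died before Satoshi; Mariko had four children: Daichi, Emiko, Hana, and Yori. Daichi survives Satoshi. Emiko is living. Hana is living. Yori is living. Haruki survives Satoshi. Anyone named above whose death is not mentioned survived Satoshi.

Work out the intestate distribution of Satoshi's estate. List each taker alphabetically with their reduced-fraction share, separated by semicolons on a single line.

There is no surviving spouse, so the entire estate passes to Satoshi's descendants per capita at each generation.
At generation 1 (Noboru, Mariko, Kaede, Haruki) there are 4 shares of (1)/4 = 1/4 each.
Living: Kaede and Haruki — each takes 1/4.
Deceased: Noboru and Mariko. Their combined 1/2 is pooled and carried to generation 2.
At generation 2 (Yoshiko, Daichi, Emiko, Hana, Yori) there are 5 shares of (1/2)/5 = 1/10 each.
Living: Daichi, Emiko, Hana, and Yori — each takes 1/10.
Deceased: Yoshiko. That 1/10 share is carried to generation 3.
At generation 3 (Takeshi, Reiko, Isamu) there are 3 shares of (1/10)/3 = 1/30 each.
Living: Takeshi, Reiko, and Isamu — each takes 1/30.

Daichi 1/10; Emiko 1/10; Hana 1/10; Haruki 1/4; Isamu 1/30; Kaede 1/4; Reiko 1/30; Takeshi 1/30; Yori 1/10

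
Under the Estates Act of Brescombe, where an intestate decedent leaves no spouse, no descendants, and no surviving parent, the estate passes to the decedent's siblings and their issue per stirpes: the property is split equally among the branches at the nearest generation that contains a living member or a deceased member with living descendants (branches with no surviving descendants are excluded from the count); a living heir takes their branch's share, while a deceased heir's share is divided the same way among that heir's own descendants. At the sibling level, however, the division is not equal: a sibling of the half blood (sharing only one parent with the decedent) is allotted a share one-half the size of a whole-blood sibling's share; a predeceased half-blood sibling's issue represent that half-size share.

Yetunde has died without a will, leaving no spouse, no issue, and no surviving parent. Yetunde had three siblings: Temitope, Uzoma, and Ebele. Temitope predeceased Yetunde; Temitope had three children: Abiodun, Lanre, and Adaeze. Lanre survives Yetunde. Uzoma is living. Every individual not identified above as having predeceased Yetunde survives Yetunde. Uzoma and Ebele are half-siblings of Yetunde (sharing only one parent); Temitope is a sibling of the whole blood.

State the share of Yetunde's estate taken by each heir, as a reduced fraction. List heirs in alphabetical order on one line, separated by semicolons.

Abiodun 1/6; Adaeze 1/6; Ebele 1/4; Lanre 1/6; Uzoma 1/4

No spouse, descendants, or parent survives, so the estate passes to Yetunde's siblings per stirpes.
Half-blood siblings count for one-half the weight of whole-blood siblings at the initial division.
Dividing 1 in proportion to weights (total weight 2): Temitope (weight 1) → 1/2; Uzoma (weight 1/2) → 1/4; Ebele (weight 1/2) → 1/4.
Temitope predeceased; the 1/2 allotted to Temitope's branch passes to Temitope's issue by representation.
The 1/2 is divided into 3 equal shares of 1/6 among Abiodun, Lanre, Adaeze.
Abiodun is living and takes 1/6.
Lanre is living and takes 1/6.
Adaeze is living and takes 1/6.
Uzoma is living and takes 1/4.
Ebele is living and takes 1/4.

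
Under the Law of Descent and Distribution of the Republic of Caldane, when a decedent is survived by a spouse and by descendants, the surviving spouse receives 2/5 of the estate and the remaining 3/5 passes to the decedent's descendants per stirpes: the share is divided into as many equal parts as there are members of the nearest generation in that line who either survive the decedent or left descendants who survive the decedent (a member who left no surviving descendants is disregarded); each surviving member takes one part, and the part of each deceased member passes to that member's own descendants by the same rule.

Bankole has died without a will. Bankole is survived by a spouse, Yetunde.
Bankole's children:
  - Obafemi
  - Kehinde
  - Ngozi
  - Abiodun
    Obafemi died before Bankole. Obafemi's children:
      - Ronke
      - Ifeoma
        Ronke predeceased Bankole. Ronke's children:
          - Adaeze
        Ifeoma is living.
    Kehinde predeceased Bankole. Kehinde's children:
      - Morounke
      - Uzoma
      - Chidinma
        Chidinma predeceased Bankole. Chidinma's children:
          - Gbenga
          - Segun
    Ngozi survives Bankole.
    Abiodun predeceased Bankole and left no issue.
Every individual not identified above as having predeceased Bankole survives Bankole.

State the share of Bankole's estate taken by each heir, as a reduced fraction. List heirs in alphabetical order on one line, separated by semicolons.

Adaeze 1/10; Gbenga 1/30; Ifeoma 1/10; Morounke 1/15; Ngozi 1/5; Segun 1/30; Uzoma 1/15; Yetunde 2/5

Yetunde, as surviving spouse, takes 2/5.
The remaining 3/5 passes to Bankole's descendants per stirpes.
Abiodun left no surviving issue, so that branch lapses and is disregarded.
The 3/5 is divided into 3 equal shares of 1/5 among Obafemi, Kehinde, Ngozi.
Obafemi predeceased; the 1/5 allotted to Obafemi's branch passes to Obafemi's issue by representation.
The 1/5 is divided into 2 equal shares of 1/10 among Ronke, Ifeoma.
Ronke predeceased; the 1/10 allotted to Ronke's branch passes to Ronke's issue by representation.
Adaeze is the sole taker at this level and receives the full 1/10.
Ifeoma is living and takes 1/10.
Kehinde predeceased; the 1/5 allotted to Kehinde's branch passes to Kehinde's issue by representation.
The 1/5 is divided into 3 equal shares of 1/15 among Morounke, Uzoma, Chidinma.
Morounke is living and takes 1/15.
Uzoma is living and takes 1/15.
Chidinma predeceased; the 1/15 allotted to Chidinma's branch passes to Chidinma's issue by representation.
The 1/15 is divided into 2 equal shares of 1/30 among Gbenga, Segun.
Gbenga is living and takes 1/30.
Segun is living and takes 1/30.
Ngozi is living and takes 1/5.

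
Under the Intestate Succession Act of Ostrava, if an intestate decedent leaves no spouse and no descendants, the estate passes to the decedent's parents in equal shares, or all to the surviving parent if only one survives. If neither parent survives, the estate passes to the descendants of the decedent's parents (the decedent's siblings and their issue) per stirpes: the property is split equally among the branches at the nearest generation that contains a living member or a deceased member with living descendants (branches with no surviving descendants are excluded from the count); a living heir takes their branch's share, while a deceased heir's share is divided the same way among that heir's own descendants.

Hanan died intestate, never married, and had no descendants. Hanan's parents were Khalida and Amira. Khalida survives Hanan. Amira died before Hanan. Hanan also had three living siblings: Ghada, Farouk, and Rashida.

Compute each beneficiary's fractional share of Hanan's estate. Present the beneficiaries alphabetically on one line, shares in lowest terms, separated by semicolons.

Khalida 1

Only one parent, Khalida, survives, so Khalida takes the entire estate. The siblings take nothing because a surviving parent has priority.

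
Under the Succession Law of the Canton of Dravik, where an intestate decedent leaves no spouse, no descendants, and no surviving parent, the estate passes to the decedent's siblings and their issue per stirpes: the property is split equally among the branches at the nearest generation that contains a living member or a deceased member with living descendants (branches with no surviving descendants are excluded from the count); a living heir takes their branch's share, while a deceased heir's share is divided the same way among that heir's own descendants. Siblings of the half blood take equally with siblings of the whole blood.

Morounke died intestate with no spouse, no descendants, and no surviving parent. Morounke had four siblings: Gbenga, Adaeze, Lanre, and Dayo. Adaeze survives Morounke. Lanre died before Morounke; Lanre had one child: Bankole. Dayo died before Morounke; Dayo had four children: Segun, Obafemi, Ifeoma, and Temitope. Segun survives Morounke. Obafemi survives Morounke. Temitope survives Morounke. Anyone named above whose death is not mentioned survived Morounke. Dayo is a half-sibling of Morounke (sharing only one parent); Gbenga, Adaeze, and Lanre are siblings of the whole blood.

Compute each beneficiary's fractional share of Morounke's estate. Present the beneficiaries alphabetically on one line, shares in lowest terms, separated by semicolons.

No spouse, descendants, or parent survives, so the estate passes to Morounke's siblings per stirpes.
Half-blood and whole-blood siblings take equally under the stated rule.
The estate is divided into 4 equal shares of 1/4 among Gbenga, Adaeze, Lanre, Dayo.
Gbenga is living and takes 1/4.
Adaeze is living and takes 1/4.
Lanre predeceased; the 1/4 allotted to Lanre's branch passes to Lanre's issue by representation.
Bankole is the sole taker at this level and receives the full 1/4.
Dayo predeceased; the 1/4 allotted to Dayo's branch passes to Dayo's issue by representation.
The 1/4 is divided into 4 equal shares of 1/16 among Segun, Obafemi, Ifeoma, Temitope.
Segun is living and takes 1/16.
Obafemi is living and takes 1/16.
Ifeoma is living and takes 1/16.
Temitope is living and takes 1/16.

Adaeze 1/4; Bankole 1/4; Gbenga 1/4; Ifeoma 1/16; Obafemi 1/16; Segun 1/16; Temitope 1/16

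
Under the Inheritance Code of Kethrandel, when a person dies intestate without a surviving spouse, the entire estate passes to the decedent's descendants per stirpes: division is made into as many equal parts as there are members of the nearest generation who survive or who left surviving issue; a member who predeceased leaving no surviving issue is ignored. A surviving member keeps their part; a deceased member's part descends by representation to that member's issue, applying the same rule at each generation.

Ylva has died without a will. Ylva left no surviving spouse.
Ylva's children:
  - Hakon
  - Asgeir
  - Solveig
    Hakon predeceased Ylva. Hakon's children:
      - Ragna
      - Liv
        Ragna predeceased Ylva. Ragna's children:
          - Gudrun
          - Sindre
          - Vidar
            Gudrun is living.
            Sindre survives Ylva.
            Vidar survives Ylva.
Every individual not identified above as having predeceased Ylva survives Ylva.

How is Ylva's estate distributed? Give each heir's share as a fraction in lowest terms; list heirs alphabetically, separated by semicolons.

Asgeir 1/3; Gudrun 1/18; Liv 1/6; Sindre 1/18; Solveig 1/3; Vidar 1/18

There is no surviving spouse, so the entire estate passes to Ylva's descendants per stirpes.
The estate is divided into 3 equal shares of 1/3 among Hakon, Asgeir, Solveig.
Hakon predeceased; the 1/3 allotted to Hakon's branch passes to Hakon's issue by representation.
The 1/3 is divided into 2 equal shares of 1/6 among Ragna, Liv.
Ragna predeceased; the 1/6 allotted to Ragna's branch passes to Ragna's issue by representation.
The 1/6 is divided into 3 equal shares of 1/18 among Gudrun, Sindre, Vidar.
Gudrun is living and takes 1/18.
Sindre is living and takes 1/18.
Vidar is living and takes 1/18.
Liv is living and takes 1/6.
Asgeir is living and takes 1/3.
Solveig is living and takes 1/3.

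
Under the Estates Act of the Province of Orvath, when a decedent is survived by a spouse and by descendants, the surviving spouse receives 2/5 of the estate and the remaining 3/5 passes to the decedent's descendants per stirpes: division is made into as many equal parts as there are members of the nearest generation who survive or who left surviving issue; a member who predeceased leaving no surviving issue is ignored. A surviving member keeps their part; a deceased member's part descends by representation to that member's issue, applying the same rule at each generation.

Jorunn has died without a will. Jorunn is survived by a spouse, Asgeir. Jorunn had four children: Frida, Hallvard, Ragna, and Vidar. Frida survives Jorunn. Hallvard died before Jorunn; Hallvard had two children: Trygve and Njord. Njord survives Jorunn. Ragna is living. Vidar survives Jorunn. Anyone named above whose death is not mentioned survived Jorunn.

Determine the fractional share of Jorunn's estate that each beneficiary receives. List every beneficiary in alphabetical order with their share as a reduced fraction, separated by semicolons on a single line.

Asgeir 2/5; Frida 3/20; Njord 3/40; Ragna 3/20; Trygve 3/40; Vidar 3/20

Asgeir, as surviving spouse, takes 2/5.
The remaining 3/5 passes to Jorunn's descendants per stirpes.
The 3/5 is divided into 4 equal shares of 3/20 among Frida, Hallvard, Ragna, Vidar.
Frida is living and takes 3/20.
Hallvard predeceased; the 3/20 allotted to Hallvard's branch passes to Hallvard's issue by representation.
The 3/20 is divided into 2 equal shares of 3/40 among Trygve, Njord.
Trygve is living and takes 3/40.
Njord is living and takes 3/40.
Ragna is living and takes 3/20.
Vidar is living and takes 3/20.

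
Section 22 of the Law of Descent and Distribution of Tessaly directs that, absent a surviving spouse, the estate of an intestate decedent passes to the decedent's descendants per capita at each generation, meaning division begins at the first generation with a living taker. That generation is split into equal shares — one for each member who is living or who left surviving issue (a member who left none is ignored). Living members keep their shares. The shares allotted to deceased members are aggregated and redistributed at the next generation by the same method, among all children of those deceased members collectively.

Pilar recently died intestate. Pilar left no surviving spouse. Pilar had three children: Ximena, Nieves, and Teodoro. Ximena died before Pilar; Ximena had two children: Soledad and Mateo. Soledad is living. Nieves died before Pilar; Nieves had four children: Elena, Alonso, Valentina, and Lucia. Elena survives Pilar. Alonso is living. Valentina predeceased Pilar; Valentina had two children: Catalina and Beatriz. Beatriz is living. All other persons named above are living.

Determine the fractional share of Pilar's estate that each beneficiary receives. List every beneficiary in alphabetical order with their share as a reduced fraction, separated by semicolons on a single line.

Alonso 1/9; Beatriz 1/18; Catalina 1/18; Elena 1/9; Lucia 1/9; Mateo 1/9; Soledad 1/9; Teodoro 1/3

There is no surviving spouse, so the entire estate passes to Pilar's descendants per capita at each generation.
At generation 1 (Ximena, Nieves, Teodoro) there are 3 shares of (1)/3 = 1/3 each.
Living: Teodoro — each takes 1/3.
Deceased: Ximena and Nieves. Their combined 2/3 is pooled and carried to generation 2.
At generation 2 (Soledad, Mateo, Elena, Alonso, Valentina, Lucia) there are 6 shares of (2/3)/6 = 1/9 each.
Living: Soledad, Mateo, Elena, Alonso, and Lucia — each takes 1/9.
Deceased: Valentina. That 1/9 share is carried to generation 3.
At generation 3 (Catalina, Beatriz) there are 2 shares of (1/9)/2 = 1/18 each.
Living: Catalina and Beatriz — each takes 1/18.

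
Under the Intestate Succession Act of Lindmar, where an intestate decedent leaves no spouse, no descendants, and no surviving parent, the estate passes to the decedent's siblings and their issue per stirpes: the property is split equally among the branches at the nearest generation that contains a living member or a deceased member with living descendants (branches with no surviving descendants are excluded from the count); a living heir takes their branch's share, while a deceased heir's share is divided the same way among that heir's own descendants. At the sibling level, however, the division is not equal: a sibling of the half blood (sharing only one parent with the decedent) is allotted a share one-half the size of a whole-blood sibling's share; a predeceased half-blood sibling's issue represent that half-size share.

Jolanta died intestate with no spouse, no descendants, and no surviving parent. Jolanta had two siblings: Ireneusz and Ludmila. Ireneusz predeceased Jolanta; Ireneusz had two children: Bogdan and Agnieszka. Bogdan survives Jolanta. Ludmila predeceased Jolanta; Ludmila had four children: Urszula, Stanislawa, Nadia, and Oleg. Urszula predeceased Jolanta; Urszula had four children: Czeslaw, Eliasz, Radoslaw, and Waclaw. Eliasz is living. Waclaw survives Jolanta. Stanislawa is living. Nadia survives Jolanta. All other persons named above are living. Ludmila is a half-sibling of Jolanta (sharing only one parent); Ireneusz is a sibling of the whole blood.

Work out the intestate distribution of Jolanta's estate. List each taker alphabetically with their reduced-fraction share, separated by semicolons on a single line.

No spouse, descendants, or parent survives, so the estate passes to Jolanta's siblings per stirpes.
Half-blood siblings count for one-half the weight of whole-blood siblings at the initial division.
Dividing 1 in proportion to weights (total weight 3/2): Ireneusz (weight 1) → 2/3; Ludmila (weight 1/2) → 1/3.
Ireneusz predeceased; the 2/3 allotted to Ireneusz's branch passes to Ireneusz's issue by representation.
The 2/3 is divided into 2 equal shares of 1/3 among Bogdan, Agnieszka.
Bogdan is living and takes 1/3.
Agnieszka is living and takes 1/3.
Ludmila predeceased; the 1/3 allotted to Ludmila's branch passes to Ludmila's issue by representation.
The 1/3 is divided into 4 equal shares of 1/12 among Urszula, Stanislawa, Nadia, Oleg.
Urszula predeceased; the 1/12 allotted to Urszula's branch passes to Urszula's issue by representation.
The 1/12 is divided into 4 equal shares of 1/48 among Czeslaw, Eliasz, Radoslaw, Waclaw.
Czeslaw is living and takes 1/48.
Eliasz is living and takes 1/48.
Radoslaw is living and takes 1/48.
Waclaw is living and takes 1/48.
Stanislawa is living and takes 1/12.
Nadia is living and takes 1/12.
Oleg is living and takes 1/12.

Agnieszka 1/3; Bogdan 1/3; Czeslaw 1/48; Eliasz 1/48; Nadia 1/12; Oleg 1/12; Radoslaw 1/48; Stanislawa 1/12; Waclaw 1/48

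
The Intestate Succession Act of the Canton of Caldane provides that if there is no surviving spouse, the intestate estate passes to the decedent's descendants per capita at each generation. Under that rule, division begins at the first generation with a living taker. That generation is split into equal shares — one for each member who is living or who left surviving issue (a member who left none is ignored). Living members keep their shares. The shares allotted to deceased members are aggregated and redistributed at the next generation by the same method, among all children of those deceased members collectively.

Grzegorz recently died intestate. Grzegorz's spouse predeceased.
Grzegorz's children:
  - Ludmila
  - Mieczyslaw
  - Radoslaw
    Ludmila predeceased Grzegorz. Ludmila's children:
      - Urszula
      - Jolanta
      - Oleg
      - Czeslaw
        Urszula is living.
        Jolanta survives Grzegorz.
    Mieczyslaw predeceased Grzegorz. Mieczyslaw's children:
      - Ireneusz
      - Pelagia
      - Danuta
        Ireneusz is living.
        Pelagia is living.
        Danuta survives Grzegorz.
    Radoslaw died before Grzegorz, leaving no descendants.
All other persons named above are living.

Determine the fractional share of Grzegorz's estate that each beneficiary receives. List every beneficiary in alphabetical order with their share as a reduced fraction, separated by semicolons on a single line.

There is no surviving spouse, so the entire estate passes to Grzegorz's descendants per capita at each generation.
No one at generation 1 (Ludmila, Mieczyslaw) is living; moving to the next generation.
At generation 2 (Urszula, Jolanta, Oleg, Czeslaw, Ireneusz, Pelagia, Danuta) there are 7 shares of (1)/7 = 1/7 each.
Living: Urszula, Jolanta, Oleg, Czeslaw, Ireneusz, Pelagia, and Danuta — each takes 1/7.

Czeslaw 1/7; Danuta 1/7; Ireneusz 1/7; Jolanta 1/7; Oleg 1/7; Pelagia 1/7; Urszula 1/7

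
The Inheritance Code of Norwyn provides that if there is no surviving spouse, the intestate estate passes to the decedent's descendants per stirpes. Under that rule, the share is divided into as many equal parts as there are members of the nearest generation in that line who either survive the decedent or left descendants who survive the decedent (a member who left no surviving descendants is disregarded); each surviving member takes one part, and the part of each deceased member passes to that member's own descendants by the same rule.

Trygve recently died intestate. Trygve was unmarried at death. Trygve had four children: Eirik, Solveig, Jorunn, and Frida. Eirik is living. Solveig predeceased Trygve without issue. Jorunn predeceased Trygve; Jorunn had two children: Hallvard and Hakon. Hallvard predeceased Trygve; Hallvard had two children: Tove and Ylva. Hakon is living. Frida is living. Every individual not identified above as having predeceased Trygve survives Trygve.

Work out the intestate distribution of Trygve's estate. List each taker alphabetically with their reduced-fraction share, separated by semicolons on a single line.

Eirik 1/3; Frida 1/3; Hakon 1/6; Tove 1/12; Ylva 1/12

There is no surviving spouse, so the entire estate passes to Trygve's descendants per stirpes.
Solveig left no surviving issue, so that branch lapses and is disregarded.
The estate is divided into 3 equal shares of 1/3 among Eirik, Jorunn, Frida.
Eirik is living and takes 1/3.
Jorunn predeceased; the 1/3 allotted to Jorunn's branch passes to Jorunn's issue by representation.
The 1/3 is divided into 2 equal shares of 1/6 among Hallvard, Hakon.
Hallvard predeceased; the 1/6 allotted to Hallvard's branch passes to Hallvard's issue by representation.
The 1/6 is divided into 2 equal shares of 1/12 among Tove, Ylva.
Tove is living and takes 1/12.
Ylva is living and takes 1/12.
Hakon is living and takes 1/6.
Frida is living and takes 1/3.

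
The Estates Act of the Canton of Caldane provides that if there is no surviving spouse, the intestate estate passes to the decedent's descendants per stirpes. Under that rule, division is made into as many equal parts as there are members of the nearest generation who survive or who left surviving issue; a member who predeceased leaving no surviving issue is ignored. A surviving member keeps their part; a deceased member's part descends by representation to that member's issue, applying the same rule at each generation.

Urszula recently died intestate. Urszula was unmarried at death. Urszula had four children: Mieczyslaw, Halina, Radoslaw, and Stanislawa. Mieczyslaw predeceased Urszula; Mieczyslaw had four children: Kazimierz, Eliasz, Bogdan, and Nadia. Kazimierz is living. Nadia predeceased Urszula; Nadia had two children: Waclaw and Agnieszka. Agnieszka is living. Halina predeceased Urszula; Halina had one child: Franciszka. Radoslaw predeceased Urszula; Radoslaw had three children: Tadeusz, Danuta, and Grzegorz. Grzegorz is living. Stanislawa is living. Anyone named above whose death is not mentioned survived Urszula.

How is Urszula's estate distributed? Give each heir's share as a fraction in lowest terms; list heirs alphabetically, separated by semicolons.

There is no surviving spouse, so the entire estate passes to Urszula's descendants per stirpes.
The estate is divided into 4 equal shares of 1/4 among Mieczyslaw, Halina, Radoslaw, Stanislawa.
Mieczyslaw predeceased; the 1/4 allotted to Mieczyslaw's branch passes to Mieczyslaw's issue by representation.
The 1/4 is divided into 4 equal shares of 1/16 among Kazimierz, Eliasz, Bogdan, Nadia.
Kazimierz is living and takes 1/16.
Eliasz is living and takes 1/16.
Bogdan is living and takes 1/16.
Nadia predeceased; the 1/16 allotted to Nadia's branch passes to Nadia's issue by representation.
The 1/16 is divided into 2 equal shares of 1/32 among Waclaw, Agnieszka.
Waclaw is living and takes 1/32.
Agnieszka is living and takes 1/32.
Halina predeceased; the 1/4 allotted to Halina's branch passes to Halina's issue by representation.
Franciszka is the sole taker at this level and receives the full 1/4.
Radoslaw predeceased; the 1/4 allotted to Radoslaw's branch passes to Radoslaw's issue by representation.
The 1/4 is divided into 3 equal shares of 1/12 among Tadeusz, Danuta, Grzegorz.
Tadeusz is living and takes 1/12.
Danuta is living and takes 1/12.
Grzegorz is living and takes 1/12.
Stanislawa is living and takes 1/4.

Agnieszka 1/32; Bogdan 1/16; Danuta 1/12; Eliasz 1/16; Franciszka 1/4; Grzegorz 1/12; Kazimierz 1/16; Stanislawa 1/4; Tadeusz 1/12; Waclaw 1/32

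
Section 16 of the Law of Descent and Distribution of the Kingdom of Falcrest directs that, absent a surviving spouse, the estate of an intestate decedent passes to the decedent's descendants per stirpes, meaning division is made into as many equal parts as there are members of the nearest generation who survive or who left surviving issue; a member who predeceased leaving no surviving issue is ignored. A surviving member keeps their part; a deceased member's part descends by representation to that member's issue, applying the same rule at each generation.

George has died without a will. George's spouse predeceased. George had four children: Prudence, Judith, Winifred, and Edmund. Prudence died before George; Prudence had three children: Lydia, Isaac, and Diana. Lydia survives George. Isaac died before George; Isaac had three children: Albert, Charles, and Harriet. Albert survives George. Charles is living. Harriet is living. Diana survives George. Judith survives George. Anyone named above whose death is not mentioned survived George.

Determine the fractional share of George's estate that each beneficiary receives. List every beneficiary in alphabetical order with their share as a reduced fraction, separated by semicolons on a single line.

Albert 1/36; Charles 1/36; Diana 1/12; Edmund 1/4; Harriet 1/36; Judith 1/4; Lydia 1/12; Winifred 1/4

There is no surviving spouse, so the entire estate passes to George's descendants per stirpes.
The estate is divided into 4 equal shares of 1/4 among Prudence, Judith, Winifred, Edmund.
Prudence predeceased; the 1/4 allotted to Prudence's branch passes to Prudence's issue by representation.
The 1/4 is divided into 3 equal shares of 1/12 among Lydia, Isaac, Diana.
Lydia is living and takes 1/12.
Isaac predeceased; the 1/12 allotted to Isaac's branch passes to Isaac's issue by representation.
The 1/12 is divided into 3 equal shares of 1/36 among Albert, Charles, Harriet.
Albert is living and takes 1/36.
Charles is living and takes 1/36.
Harriet is living and takes 1/36.
Diana is living and takes 1/12.
Judith is living and takes 1/4.
Winifred is living and takes 1/4.
Edmund is living and takes 1/4.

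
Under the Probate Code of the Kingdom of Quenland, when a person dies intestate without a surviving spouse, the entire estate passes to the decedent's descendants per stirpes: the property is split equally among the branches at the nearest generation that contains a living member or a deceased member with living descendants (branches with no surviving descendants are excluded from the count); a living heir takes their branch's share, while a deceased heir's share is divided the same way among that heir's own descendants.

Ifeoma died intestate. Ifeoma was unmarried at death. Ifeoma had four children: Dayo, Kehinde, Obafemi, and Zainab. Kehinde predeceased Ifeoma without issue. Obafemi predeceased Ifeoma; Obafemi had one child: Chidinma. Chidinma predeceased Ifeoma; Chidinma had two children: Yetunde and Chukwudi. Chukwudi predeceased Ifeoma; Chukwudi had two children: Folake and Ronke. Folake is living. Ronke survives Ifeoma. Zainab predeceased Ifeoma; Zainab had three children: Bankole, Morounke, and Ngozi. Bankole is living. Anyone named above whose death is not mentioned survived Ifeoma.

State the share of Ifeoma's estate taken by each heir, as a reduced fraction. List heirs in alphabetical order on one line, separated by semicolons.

Bankole 1/9; Dayo 1/3; Folake 1/12; Morounke 1/9; Ngozi 1/9; Ronke 1/12; Yetunde 1/6

There is no surviving spouse, so the entire estate passes to Ifeoma's descendants per stirpes.
Kehinde left no surviving issue, so that branch lapses and is disregarded.
The estate is divided into 3 equal shares of 1/3 among Dayo, Obafemi, Zainab.
Dayo is living and takes 1/3.
Obafemi predeceased; the 1/3 allotted to Obafemi's branch passes to Obafemi's issue by representation.
Chidinma's line is the sole branch at this level, so the full 1/3 passes to Chidinma's issue by representation.
The 1/3 is divided into 2 equal shares of 1/6 among Yetunde, Chukwudi.
Yetunde is living and takes 1/6.
Chukwudi predeceased; the 1/6 allotted to Chukwudi's branch passes to Chukwudi's issue by representation.
The 1/6 is divided into 2 equal shares of 1/12 among Folake, Ronke.
Folake is living and takes 1/12.
Ronke is living and takes 1/12.
Zainab predeceased; the 1/3 allotted to Zainab's branch passes to Zainab's issue by representation.
The 1/3 is divided into 3 equal shares of 1/9 among Bankole, Morounke, Ngozi.
Bankole is living and takes 1/9.
Morounke is living and takes 1/9.
Ngozi is living and takes 1/9.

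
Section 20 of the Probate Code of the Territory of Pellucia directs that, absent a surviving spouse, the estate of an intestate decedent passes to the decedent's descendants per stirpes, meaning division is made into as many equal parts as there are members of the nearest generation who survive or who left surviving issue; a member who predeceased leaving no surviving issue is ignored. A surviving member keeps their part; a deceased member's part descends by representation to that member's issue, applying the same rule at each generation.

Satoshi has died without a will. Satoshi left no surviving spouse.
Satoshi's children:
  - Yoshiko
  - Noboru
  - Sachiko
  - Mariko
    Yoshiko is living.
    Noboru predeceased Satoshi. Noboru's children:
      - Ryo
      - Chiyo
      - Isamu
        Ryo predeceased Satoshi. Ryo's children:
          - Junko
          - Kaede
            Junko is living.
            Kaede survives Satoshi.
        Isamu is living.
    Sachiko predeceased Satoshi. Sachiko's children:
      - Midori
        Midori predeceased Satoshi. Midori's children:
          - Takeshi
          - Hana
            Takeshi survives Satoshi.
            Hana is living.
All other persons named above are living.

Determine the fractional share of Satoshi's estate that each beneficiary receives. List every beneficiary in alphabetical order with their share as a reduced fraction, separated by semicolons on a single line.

Chiyo 1/12; Hana 1/8; Isamu 1/12; Junko 1/24; Kaede 1/24; Mariko 1/4; Takeshi 1/8; Yoshiko 1/4

There is no surviving spouse, so the entire estate passes to Satoshi's descendants per stirpes.
The estate is divided into 4 equal shares of 1/4 among Yoshiko, Noboru, Sachiko, Mariko.
Yoshiko is living and takes 1/4.
Noboru predeceased; the 1/4 allotted to Noboru's branch passes to Noboru's issue by representation.
The 1/4 is divided into 3 equal shares of 1/12 among Ryo, Chiyo, Isamu.
Ryo predeceased; the 1/12 allotted to Ryo's branch passes to Ryo's issue by representation.
The 1/12 is divided into 2 equal shares of 1/24 among Junko, Kaede.
Junko is living and takes 1/24.
Kaede is living and takes 1/24.
Chiyo is living and takes 1/12.
Isamu is living and takes 1/12.
Sachiko predeceased; the 1/4 allotted to Sachiko's branch passes to Sachiko's issue by representation.
Midori's line is the sole branch at this level, so the full 1/4 passes to Midori's issue by representation.
The 1/4 is divided into 2 equal shares of 1/8 among Takeshi, Hana.
Takeshi is living and takes 1/8.
Hana is living and takes 1/8.
Mariko is living and takes 1/4.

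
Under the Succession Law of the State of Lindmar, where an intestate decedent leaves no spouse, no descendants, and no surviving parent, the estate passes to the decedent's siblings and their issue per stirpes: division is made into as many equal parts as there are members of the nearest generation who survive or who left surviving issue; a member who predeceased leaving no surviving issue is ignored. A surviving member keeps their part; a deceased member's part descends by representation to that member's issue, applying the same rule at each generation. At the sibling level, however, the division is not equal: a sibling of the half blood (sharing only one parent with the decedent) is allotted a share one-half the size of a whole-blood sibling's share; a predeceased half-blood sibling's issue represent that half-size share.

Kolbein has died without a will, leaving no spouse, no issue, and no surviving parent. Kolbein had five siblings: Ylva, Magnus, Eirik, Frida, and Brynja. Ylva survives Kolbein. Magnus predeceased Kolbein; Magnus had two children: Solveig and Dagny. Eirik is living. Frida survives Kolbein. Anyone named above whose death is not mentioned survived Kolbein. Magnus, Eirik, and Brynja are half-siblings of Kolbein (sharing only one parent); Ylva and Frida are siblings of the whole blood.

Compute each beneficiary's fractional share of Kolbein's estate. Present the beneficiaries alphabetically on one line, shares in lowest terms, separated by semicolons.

No spouse, descendants, or parent survives, so the estate passes to Kolbein's siblings per stirpes.
Half-blood siblings count for one-half the weight of whole-blood siblings at the initial division.
Dividing 1 in proportion to weights (total weight 7/2): Ylva (weight 1) → 2/7; Magnus (weight 1/2) → 1/7; Eirik (weight 1/2) → 1/7; Frida (weight 1) → 2/7; Brynja (weight 1/2) → 1/7.
Ylva is living and takes 2/7.
Magnus predeceased; the 1/7 allotted to Magnus's branch passes to Magnus's issue by representation.
The 1/7 is divided into 2 equal shares of 1/14 among Solveig, Dagny.
Solveig is living and takes 1/14.
Dagny is living and takes 1/14.
Eirik is living and takes 1/7.
Frida is living and takes 2/7.
Brynja is living and takes 1/7.

Brynja 1/7; Dagny 1/14; Eirik 1/7; Frida 2/7; Solveig 1/14; Ylva 2/7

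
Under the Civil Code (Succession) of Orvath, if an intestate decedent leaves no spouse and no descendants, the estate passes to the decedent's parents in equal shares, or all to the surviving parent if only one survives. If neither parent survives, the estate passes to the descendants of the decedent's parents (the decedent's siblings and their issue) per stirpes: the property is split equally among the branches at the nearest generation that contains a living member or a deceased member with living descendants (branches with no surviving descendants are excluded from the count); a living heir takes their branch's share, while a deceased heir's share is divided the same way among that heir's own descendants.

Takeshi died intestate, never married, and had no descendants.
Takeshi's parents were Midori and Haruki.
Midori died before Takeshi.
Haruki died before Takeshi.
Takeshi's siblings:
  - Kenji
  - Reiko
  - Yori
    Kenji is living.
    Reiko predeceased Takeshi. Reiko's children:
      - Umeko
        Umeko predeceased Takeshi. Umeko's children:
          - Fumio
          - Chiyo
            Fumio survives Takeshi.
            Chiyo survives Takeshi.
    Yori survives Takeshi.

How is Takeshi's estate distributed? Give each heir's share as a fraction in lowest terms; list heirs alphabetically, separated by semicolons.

Neither parent survives and there are no descendants, so the estate passes to Takeshi's siblings and their issue per stirpes.
The estate is divided into 3 equal shares of 1/3 among Kenji, Reiko, Yori.
Kenji is living and takes 1/3.
Reiko predeceased; the 1/3 allotted to Reiko's branch passes to Reiko's issue by representation.
Umeko's line is the sole branch at this level, so the full 1/3 passes to Umeko's issue by representation.
The 1/3 is divided into 2 equal shares of 1/6 among Fumio, Chiyo.
Fumio is living and takes 1/6.
Chiyo is living and takes 1/6.
Yori is living and takes 1/3.

Chiyo 1/6; Fumio 1/6; Kenji 1/3; Yori 1/3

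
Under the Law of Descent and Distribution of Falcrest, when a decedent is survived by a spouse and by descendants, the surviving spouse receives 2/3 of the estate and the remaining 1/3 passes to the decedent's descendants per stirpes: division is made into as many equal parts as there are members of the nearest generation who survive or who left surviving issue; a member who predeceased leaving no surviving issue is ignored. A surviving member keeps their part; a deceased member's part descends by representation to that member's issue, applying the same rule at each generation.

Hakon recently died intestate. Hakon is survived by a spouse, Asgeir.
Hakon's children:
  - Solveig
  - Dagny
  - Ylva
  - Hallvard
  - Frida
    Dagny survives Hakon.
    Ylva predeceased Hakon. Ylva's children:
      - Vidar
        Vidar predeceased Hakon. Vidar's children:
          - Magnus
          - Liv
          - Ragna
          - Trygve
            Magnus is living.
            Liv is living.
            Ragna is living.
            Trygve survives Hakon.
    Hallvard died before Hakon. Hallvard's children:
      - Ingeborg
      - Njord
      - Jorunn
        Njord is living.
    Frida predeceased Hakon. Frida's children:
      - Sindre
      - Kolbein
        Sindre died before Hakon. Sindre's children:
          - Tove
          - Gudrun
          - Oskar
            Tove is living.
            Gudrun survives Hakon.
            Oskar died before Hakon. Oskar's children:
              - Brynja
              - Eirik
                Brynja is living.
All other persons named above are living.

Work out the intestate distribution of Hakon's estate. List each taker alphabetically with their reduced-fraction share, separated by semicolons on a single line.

Asgeir 2/3; Brynja 1/180; Dagny 1/15; Eirik 1/180; Gudrun 1/90; Ingeborg 1/45; Jorunn 1/45; Kolbein 1/30; Liv 1/60; Magnus 1/60; Njord 1/45; Ragna 1/60; Solveig 1/15; Tove 1/90; Trygve 1/60

Asgeir, as surviving spouse, takes 2/3.
The remaining 1/3 passes to Hakon's descendants per stirpes.
The 1/3 is divided into 5 equal shares of 1/15 among Solveig, Dagny, Ylva, Hallvard, Frida.
Solveig is living and takes 1/15.
Dagny is living and takes 1/15.
Ylva predeceased; the 1/15 allotted to Ylva's branch passes to Ylva's issue by representation.
Vidar's line is the sole branch at this level, so the full 1/15 passes to Vidar's issue by representation.
The 1/15 is divided into 4 equal shares of 1/60 among Magnus, Liv, Ragna, Trygve.
Magnus is living and takes 1/60.
Liv is living and takes 1/60.
Ragna is living and takes 1/60.
Trygve is living and takes 1/60.
Hallvard predeceased; the 1/15 allotted to Hallvard's branch passes to Hallvard's issue by representation.
The 1/15 is divided into 3 equal shares of 1/45 among Ingeborg, Njord, Jorunn.
Ingeborg is living and takes 1/45.
Njord is living and takes 1/45.
Jorunn is living and takes 1/45.
Frida predeceased; the 1/15 allotted to Frida's branch passes to Frida's issue by representation.
The 1/15 is divided into 2 equal shares of 1/30 among Sindre, Kolbein.
Sindre predeceased; the 1/30 allotted to Sindre's branch passes to Sindre's issue by representation.
The 1/30 is divided into 3 equal shares of 1/90 among Tove, Gudrun, Oskar.
Tove is living and takes 1/90.
Gudrun is living and takes 1/90.
Oskar predeceased; the 1/90 allotted to Oskar's branch passes to Oskar's issue by representation.
The 1/90 is divided into 2 equal shares of 1/180 among Brynja, Eirik.
Brynja is living and takes 1/180.
Eirik is living and takes 1/180.
Kolbein is living and takes 1/30.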